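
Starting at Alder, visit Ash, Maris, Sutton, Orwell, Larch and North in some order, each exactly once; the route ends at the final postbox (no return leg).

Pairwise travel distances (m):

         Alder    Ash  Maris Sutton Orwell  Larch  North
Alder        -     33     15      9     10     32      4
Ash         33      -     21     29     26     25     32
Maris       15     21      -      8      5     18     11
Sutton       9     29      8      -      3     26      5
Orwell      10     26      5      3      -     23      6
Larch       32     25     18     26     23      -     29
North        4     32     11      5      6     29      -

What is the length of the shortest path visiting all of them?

There are 6! = 720 possible orderings.
Alder - Ash - Maris - Sutton - Orwell - Larch - North: 33+21+8+3+23+29 = 117
Alder - Ash - Maris - Sutton - Orwell - North - Larch: 33+21+8+3+6+29 = 100
Alder - Ash - Maris - Sutton - Larch - Orwell - North: 33+21+8+26+23+6 = 117
Alder - Ash - Maris - Sutton - Larch - North - Orwell: 33+21+8+26+29+6 = 123
Alder - Ash - Maris - Sutton - North - Orwell - Larch: 33+21+8+5+6+23 = 96
Alder - Ash - Maris - Sutton - North - Larch - Orwell: 33+21+8+5+29+23 = 119
Alder - Ash - Maris - Orwell - Sutton - Larch - North: 33+21+5+3+26+29 = 117
Alder - Ash - Maris - Orwell - Sutton - North - Larch: 33+21+5+3+5+29 = 96
… (712 more)
Alder - North - Sutton - Orwell - Maris - Larch - Ash: 4+5+3+5+18+25 = 60  ← best
The minimum is 60.
One shortest path: Alder → North → Sutton → Orwell → Maris → Larch → Ash.

Shortest open route: 60 m.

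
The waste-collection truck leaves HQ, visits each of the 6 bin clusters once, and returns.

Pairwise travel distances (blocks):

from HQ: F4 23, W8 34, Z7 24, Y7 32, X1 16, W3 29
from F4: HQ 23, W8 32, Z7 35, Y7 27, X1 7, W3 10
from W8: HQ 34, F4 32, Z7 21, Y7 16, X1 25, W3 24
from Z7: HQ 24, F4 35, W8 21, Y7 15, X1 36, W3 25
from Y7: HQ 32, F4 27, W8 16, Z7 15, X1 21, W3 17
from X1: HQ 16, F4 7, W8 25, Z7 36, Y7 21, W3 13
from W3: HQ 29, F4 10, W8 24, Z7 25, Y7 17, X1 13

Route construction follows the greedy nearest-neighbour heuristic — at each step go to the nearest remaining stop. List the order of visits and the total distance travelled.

Nearest-neighbour total = 120 blocks; route HQ → X1 → F4 → W3 → Y7 → Z7 → W8 → HQ.

HQ → [X1:16 / F4:23 / Z7:24 / W3:29 / Y7:32 / W8:34] → X1 (16)
X1 → [F4:7 / W3:13 / Y7:21 / W8:25 / Z7:36] → F4 (7)
F4 → [W3:10 / Y7:27 / W8:32 / Z7:35] → W3 (10)
W3 → [Y7:17 / W8:24 / Z7:25] → Y7 (17)
Y7 → [Z7:15 / W8:16] → Z7 (15)
Z7 → [W8:21] → W8 (21)
Return W8→HQ: 34.
Total = 16 + 7 + 10 + 17 + 15 + 21 + 34 = 120.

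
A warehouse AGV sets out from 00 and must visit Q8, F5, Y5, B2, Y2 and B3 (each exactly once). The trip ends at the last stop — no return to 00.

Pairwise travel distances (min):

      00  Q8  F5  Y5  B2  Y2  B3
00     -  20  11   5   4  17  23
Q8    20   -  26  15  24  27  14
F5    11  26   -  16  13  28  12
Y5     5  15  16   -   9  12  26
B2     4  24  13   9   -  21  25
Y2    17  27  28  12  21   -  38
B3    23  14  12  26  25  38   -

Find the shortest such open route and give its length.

70 min — the minimum one-way total.

There are 6! = 720 possible orderings.
00→Q8→F5→Y5→B2→Y2→B3: 20+26+16+9+21+38 = 130
00→Q8→F5→Y5→B2→B3→Y2: 20+26+16+9+25+38 = 134
00→Q8→F5→Y5→Y2→B2→B3: 20+26+16+12+21+25 = 120
00→Q8→F5→Y5→Y2→B3→B2: 20+26+16+12+38+25 = 137
00→Q8→F5→Y5→B3→B2→Y2: 20+26+16+26+25+21 = 134
00→Q8→F5→Y5→B3→Y2→B2: 20+26+16+26+38+21 = 147
00→Q8→F5→B2→Y5→Y2→B3: 20+26+13+9+12+38 = 118
00→Q8→F5→B2→Y5→B3→Y2: 20+26+13+9+26+38 = 132
… (712 more)
00→B2→F5→B3→Q8→Y5→Y2: 4+13+12+14+15+12 = 70  ← best
The minimum is 70.
One shortest path: 00 → B2 → F5 → B3 → Q8 → Y5 → Y2.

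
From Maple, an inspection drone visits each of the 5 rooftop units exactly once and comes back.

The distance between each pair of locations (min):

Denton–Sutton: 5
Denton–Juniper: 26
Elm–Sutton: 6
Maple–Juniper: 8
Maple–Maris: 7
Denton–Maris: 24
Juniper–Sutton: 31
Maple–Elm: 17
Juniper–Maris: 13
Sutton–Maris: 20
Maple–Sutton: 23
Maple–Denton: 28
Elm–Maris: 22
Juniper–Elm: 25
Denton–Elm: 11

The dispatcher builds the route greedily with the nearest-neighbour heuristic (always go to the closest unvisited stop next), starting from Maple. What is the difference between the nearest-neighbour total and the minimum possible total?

Maple: Maris=7, Juniper=8, Elm=17, Sutton=23, Denton=28 ⇒ Maris
Maris: Juniper=13, Sutton=20, Elm=22, Denton=24 ⇒ Juniper
Juniper: Elm=25, Denton=26, Sutton=31 ⇒ Elm
Elm: Sutton=6, Denton=11 ⇒ Sutton
Sutton: Denton=5 ⇒ Denton
NN route Maple → Maris → Juniper → Elm → Sutton → Denton → Maple costs 84.
Optimal: Maple → Juniper → Maris → Denton → Sutton → Elm → Maple costs 73 (by enumerating all 60 distinct tours).
Excess = 84 − 73 = 11.

Excess over optimum: 11 min.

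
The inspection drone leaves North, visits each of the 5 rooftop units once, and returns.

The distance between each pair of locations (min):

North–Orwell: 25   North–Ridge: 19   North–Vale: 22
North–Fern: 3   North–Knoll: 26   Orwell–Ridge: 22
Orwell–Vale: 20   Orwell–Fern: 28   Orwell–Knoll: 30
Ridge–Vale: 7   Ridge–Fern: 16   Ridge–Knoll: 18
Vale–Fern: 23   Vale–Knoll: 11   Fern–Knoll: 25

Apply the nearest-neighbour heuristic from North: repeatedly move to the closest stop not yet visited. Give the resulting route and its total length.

Total distance 92 min via the nearest-neighbour route North → Fern → Ridge → Vale → Knoll → Orwell → North.

At North the remaining stops are Fern 3, Ridge 19, Vale 22, Orwell 25, Knoll 26; go to Fern.
At Fern the remaining stops are Ridge 16, Vale 23, Knoll 25, Orwell 28; go to Ridge.
At Ridge the remaining stops are Vale 7, Knoll 18, Orwell 22; go to Vale.
At Vale the remaining stops are Knoll 11, Orwell 20; go to Knoll.
At Knoll the remaining stops are Orwell 30; go to Orwell.
Return Orwell→North: 25.
Total = 3 + 16 + 7 + 11 + 30 + 25 = 92.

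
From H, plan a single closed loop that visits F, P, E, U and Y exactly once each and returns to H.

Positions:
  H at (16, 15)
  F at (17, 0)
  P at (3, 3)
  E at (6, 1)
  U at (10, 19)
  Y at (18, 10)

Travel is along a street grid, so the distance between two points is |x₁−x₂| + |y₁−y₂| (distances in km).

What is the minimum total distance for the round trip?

68 km — the shortest possible round trip.

With 5 stops there are 5!/2 = 60 distinct round trips (a route and its reverse cost the same).
H-F-P-E-U-Y-H: 16+17+5+22+17+7 = 84
H-F-P-E-Y-U-H: 16+17+5+21+17+10 = 86
H-F-P-U-E-Y-H: 16+17+23+22+21+7 = 106
H-F-P-U-Y-E-H: 16+17+23+17+21+24 = 118
H-F-P-Y-E-U-H: 16+17+22+21+22+10 = 108
H-F-P-Y-U-E-H: 16+17+22+17+22+24 = 118
H-F-E-P-U-Y-H: 16+12+5+23+17+7 = 80
H-F-E-P-Y-U-H: 16+12+5+22+17+10 = 82
H-F-E-U-P-Y-H: 16+12+22+23+22+7 = 102
H-F-E-U-Y-P-H: 16+12+22+17+22+25 = 114
H-F-E-Y-P-U-H: 16+12+21+22+23+10 = 104
H-F-E-Y-U-P-H: 16+12+21+17+23+25 = 114
H-F-U-P-E-Y-H: 16+26+23+5+21+7 = 98
H-F-U-P-Y-E-H: 16+26+23+22+21+24 = 132
… (46 more)
H-U-P-E-F-Y-H: 10+23+5+12+11+7 = 68  ← best
The minimum is 68.
One optimal route: H → U → P → E → F → Y → H (or its reverse).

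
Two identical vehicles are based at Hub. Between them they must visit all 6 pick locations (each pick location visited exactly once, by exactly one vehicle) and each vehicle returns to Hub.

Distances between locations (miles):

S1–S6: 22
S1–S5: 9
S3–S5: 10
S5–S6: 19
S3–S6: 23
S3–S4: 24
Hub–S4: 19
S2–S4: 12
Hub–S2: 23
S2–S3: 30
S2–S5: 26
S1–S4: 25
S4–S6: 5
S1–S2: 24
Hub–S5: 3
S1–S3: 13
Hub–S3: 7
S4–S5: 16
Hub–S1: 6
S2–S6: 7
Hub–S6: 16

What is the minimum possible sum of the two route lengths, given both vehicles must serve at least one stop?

Check every non-empty split of the stops between the two vehicles; for each half take its own optimal tour:
  {S1} + {S2, S3, S4, S5, S6}: 12 + 68 = 80
  {S2} + {S1, S3, S4, S5, S6}: 46 + 66 = 112
  {S1, S2} + {S3, S4, S5, S6}: 53 + 54 = 107
  {S3} + {S1, S2, S4, S5, S6}: 14 + 61 = 75
  {S1, S3} + {S2, S4, S5, S6}: 26 + 54 = 80
  {S2, S3} + {S1, S4, S5, S6}: 60 + 52 = 112
  … (31 splits in total)
Best: vehicle 1 Hub → S3 → Hub = 14; vehicle 2 Hub → S1 → S2 → S6 → S4 → S5 → Hub = 61; combined 75.

Minimum combined distance: 75 miles.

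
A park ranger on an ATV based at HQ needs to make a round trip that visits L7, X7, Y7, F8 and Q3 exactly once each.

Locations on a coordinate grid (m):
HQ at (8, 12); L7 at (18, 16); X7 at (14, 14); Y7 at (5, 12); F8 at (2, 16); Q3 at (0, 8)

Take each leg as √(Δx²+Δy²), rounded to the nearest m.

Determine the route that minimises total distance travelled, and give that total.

Minimum total distance: 43 m.

With 5 stops there are 5!/2 = 60 distinct round trips (a route and its reverse cost the same).
HQ-L7-X7-Y7-F8-Q3-HQ: 11+4+9+5+8+9 = 46
HQ-L7-X7-Y7-Q3-F8-HQ: 11+4+9+6+8+7 = 45
HQ-L7-X7-F8-Y7-Q3-HQ: 11+4+12+5+6+9 = 47
HQ-L7-X7-F8-Q3-Y7-HQ: 11+4+12+8+6+3 = 44
HQ-L7-X7-Q3-Y7-F8-HQ: 11+4+15+6+5+7 = 48
HQ-L7-X7-Q3-F8-Y7-HQ: 11+4+15+8+5+3 = 46
HQ-L7-Y7-X7-F8-Q3-HQ: 11+14+9+12+8+9 = 63
HQ-L7-Y7-X7-Q3-F8-HQ: 11+14+9+15+8+7 = 64
HQ-L7-Y7-F8-X7-Q3-HQ: 11+14+5+12+15+9 = 66
HQ-L7-Y7-F8-Q3-X7-HQ: 11+14+5+8+15+6 = 59
HQ-L7-Y7-Q3-X7-F8-HQ: 11+14+6+15+12+7 = 65
HQ-L7-Y7-Q3-F8-X7-HQ: 11+14+6+8+12+6 = 57
HQ-L7-F8-X7-Y7-Q3-HQ: 11+16+12+9+6+9 = 63
HQ-L7-F8-X7-Q3-Y7-HQ: 11+16+12+15+6+3 = 63
… (46 more)
HQ-X7-L7-F8-Q3-Y7-HQ: 6+4+16+8+6+3 = 43  ← best
The minimum is 43.
One optimal route: HQ → X7 → L7 → F8 → Q3 → Y7 → HQ (or its reverse).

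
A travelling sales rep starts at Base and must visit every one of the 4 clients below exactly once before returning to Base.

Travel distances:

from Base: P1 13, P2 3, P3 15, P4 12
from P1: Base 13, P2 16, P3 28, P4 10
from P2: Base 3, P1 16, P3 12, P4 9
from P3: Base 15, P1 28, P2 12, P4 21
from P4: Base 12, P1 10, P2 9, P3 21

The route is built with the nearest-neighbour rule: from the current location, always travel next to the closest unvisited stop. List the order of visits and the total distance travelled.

65 along Base → P2 → P4 → P1 → P3 → Base.

Base → [P2:3 / P4:12 / P1:13 / P3:15] → P2 (3)
P2 → [P4:9 / P3:12 / P1:16] → P4 (9)
P4 → [P1:10 / P3:21] → P1 (10)
P1 → [P3:28] → P3 (28)
Return P3→Base: 15.
Total = 3 + 9 + 10 + 28 + 15 = 65.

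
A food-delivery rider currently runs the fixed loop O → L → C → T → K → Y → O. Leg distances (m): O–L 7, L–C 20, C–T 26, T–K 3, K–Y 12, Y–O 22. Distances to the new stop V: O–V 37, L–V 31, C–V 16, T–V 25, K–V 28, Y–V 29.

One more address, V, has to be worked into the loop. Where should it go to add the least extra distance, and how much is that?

Insertion cost between consecutive stops i–j is d(i,V) + d(V,j) − d(i,j):
  between O and L: 37 + 31 − 7 = 61
  between L and C: 31 + 16 − 20 = 27
  between C and T: 16 + 25 − 26 = 15
  between T and K: 25 + 28 − 3 = 50
  between K and Y: 28 + 29 − 12 = 45
  between Y and O: 29 + 37 − 22 = 44
Cheapest insertion is between C and T, adding 15.
New total = 90 + 15 = 105.

Minimum extra distance: 15 m, inserting V between C and T.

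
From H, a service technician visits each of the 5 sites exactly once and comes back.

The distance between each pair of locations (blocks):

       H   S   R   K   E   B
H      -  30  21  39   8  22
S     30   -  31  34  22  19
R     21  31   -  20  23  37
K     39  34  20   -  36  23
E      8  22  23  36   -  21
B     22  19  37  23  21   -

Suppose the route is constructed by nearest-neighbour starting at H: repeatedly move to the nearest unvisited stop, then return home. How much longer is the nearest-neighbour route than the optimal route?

From H: E=8, R=21, B=22, S=30, K=39 → choose E (8).
From E: B=21, S=22, R=23, K=36 → choose B (21).
From B: S=19, K=23, R=37 → choose S (19).
From S: R=31, K=34 → choose R (31).
From R: K=20 → choose K (20).
NN route H → E → B → S → R → K → H costs 138.
Optimal: H → R → K → B → S → E → H costs 113 (by enumerating all 60 distinct tours).
Excess = 138 − 113 = 25.

25 blocks longer than the optimal tour.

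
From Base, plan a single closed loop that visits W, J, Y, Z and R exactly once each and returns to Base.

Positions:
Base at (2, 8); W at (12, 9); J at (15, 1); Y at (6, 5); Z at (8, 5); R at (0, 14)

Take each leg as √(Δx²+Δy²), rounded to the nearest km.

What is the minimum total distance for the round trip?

There are 60 distinct closed tours to check (reversals are equivalent).
Base → W → J → Y → Z → R → Base: 10+9+10+2+12+6 = 49
Base → W → J → Y → R → Z → Base: 10+9+10+11+12+7 = 59
Base → W → J → Z → Y → R → Base: 10+9+8+2+11+6 = 46
Base → W → J → Z → R → Y → Base: 10+9+8+12+11+5 = 55
Base → W → J → R → Y → Z → Base: 10+9+20+11+2+7 = 59
Base → W → J → R → Z → Y → Base: 10+9+20+12+2+5 = 58
Base → W → Y → J → Z → R → Base: 10+7+10+8+12+6 = 53
Base → W → Y → J → R → Z → Base: 10+7+10+20+12+7 = 66
Base → W → Y → Z → J → R → Base: 10+7+2+8+20+6 = 53
Base → W → Y → Z → R → J → Base: 10+7+2+12+20+15 = 66
Base → W → Y → R → J → Z → Base: 10+7+11+20+8+7 = 63
Base → W → Y → R → Z → J → Base: 10+7+11+12+8+15 = 63
Base → W → Z → J → Y → R → Base: 10+6+8+10+11+6 = 51
Base → W → Z → J → R → Y → Base: 10+6+8+20+11+5 = 60
… (46 more)
Base → Y → Z → J → W → R → Base: 5+2+8+9+13+6 = 43  ← best
The minimum is 43.
One optimal route: Base → Y → Z → J → W → R → Base (or its reverse).

43 km — the shortest possible round trip.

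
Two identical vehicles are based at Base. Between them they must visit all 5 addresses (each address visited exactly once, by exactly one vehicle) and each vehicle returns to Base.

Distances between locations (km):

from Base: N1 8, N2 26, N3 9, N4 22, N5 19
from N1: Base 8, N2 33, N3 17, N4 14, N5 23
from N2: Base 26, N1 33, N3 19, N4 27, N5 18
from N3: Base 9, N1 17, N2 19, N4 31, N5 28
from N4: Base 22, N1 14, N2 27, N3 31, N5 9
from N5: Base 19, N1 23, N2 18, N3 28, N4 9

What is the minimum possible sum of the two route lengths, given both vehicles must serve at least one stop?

Check every non-empty split of the stops between the two vehicles; for each half take its own optimal tour:
  {N1} + {N2, N3, N4, N5}: 16 + 77 = 93
  {N2} + {N1, N3, N4, N5}: 52 + 68 = 120
  {N1, N2} + {N3, N4, N5}: 67 + 68 = 135
  {N3} + {N1, N2, N4, N5}: 18 + 75 = 93
  {N1, N3} + {N2, N4, N5}: 34 + 75 = 109
  {N2, N3} + {N1, N4, N5}: 54 + 50 = 104
  … (15 splits in total)
Best: vehicle 1 Base → N1 → Base = 16; vehicle 2 Base → N3 → N2 → N5 → N4 → Base = 77; combined 93.

Minimum combined distance: 93 km.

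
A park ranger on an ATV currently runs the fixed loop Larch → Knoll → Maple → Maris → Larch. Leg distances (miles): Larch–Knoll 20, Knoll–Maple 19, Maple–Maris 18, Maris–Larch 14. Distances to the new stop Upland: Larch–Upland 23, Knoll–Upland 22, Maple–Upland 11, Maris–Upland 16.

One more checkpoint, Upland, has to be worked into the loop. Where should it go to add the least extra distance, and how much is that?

Insertion cost between consecutive stops i–j is d(i,Upland) + d(Upland,j) − d(i,j):
  between Larch and Knoll: 23 + 22 − 20 = 25
  between Knoll and Maple: 22 + 11 − 19 = 14
  between Maple and Maris: 11 + 16 − 18 = 9
  between Maris and Larch: 16 + 23 − 14 = 25
Cheapest insertion is between Maple and Maris, adding 9.
New total = 71 + 9 = 80.

Adding 9 miles by placing Upland on the Maple–Maris leg.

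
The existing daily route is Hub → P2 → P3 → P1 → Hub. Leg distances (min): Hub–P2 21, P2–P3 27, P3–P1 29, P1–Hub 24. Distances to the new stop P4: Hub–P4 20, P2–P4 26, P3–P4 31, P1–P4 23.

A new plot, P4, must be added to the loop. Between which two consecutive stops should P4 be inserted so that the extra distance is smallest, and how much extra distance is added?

Insertion cost between consecutive stops i–j is d(i,P4) + d(P4,j) − d(i,j):
  between Hub and P2: 20 + 26 − 21 = 25
  between P2 and P3: 26 + 31 − 27 = 30
  between P3 and P1: 31 + 23 − 29 = 25
  between P1 and Hub: 23 + 20 − 24 = 19
Cheapest insertion is between P1 and Hub, adding 19.
New total = 101 + 19 = 120.

Adding 19 min by placing P4 on the P1–Hub leg.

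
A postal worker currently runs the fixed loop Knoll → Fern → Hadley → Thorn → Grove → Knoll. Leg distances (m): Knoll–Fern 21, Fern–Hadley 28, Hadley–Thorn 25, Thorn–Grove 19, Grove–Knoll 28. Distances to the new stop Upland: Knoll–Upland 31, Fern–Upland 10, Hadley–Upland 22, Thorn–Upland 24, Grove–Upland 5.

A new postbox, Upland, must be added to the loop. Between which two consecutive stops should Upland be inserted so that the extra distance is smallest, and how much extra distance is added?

Insertion cost between consecutive stops i–j is d(i,Upland) + d(Upland,j) − d(i,j):
  between Knoll and Fern: 31 + 10 − 21 = 20
  between Fern and Hadley: 10 + 22 − 28 = 4
  between Hadley and Thorn: 22 + 24 − 25 = 21
  between Thorn and Grove: 24 + 5 − 19 = 10
  between Grove and Knoll: 5 + 31 − 28 = 8
Cheapest insertion is between Fern and Hadley, adding 4.
New total = 121 + 4 = 125.

Adding 4 m by placing Upland on the Fern–Hadley leg.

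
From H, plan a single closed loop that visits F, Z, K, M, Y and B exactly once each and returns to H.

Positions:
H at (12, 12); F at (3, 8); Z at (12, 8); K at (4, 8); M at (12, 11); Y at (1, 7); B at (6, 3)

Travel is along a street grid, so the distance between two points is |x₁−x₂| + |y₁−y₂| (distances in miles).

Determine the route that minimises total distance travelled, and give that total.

Shortest round trip = 40 miles.

H → F → Z → K → M → Y → B → H: 13+9+8+11+15+9+15 = 80
H → F → Z → K → M → B → Y → H: 13+9+8+11+14+9+16 = 80
H → F → Z → K → Y → M → B → H: 13+9+8+4+15+14+15 = 78
H → F → Z → K → Y → B → M → H: 13+9+8+4+9+14+1 = 58
H → F → Z → K → B → M → Y → H: 13+9+8+7+14+15+16 = 82
H → F → Z → K → B → Y → M → H: 13+9+8+7+9+15+1 = 62
H → F → Z → M → K → Y → B → H: 13+9+3+11+4+9+15 = 64
H → F → Z → M → K → B → Y → H: 13+9+3+11+7+9+16 = 68
… (352 more)
H → Z → K → F → Y → B → M → H: 4+8+1+3+9+14+1 = 40  ← best
The minimum is 40.
One optimal route: H → Z → K → F → Y → B → M → H (or its reverse).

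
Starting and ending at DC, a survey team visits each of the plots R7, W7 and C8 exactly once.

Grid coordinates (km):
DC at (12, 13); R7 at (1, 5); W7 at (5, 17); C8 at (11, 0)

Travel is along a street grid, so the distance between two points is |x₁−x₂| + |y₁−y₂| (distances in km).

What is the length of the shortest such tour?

56 km — the shortest possible round trip.

With 3 stops there are 3!/2 = 3 distinct round trips (a route and its reverse cost the same).
DC - R7 - W7 - C8 - DC: 19+16+23+14 = 72
DC - R7 - C8 - W7 - DC: 19+15+23+11 = 68
DC - W7 - R7 - C8 - DC: 11+16+15+14 = 56
The minimum is 56.
One optimal route: DC → W7 → R7 → C8 → DC (or its reverse).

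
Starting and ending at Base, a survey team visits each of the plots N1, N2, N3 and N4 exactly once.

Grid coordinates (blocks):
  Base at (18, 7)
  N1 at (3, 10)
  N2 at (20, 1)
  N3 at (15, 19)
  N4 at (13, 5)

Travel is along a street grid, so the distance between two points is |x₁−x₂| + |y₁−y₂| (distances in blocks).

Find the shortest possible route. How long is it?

Shortest round trip = 70 blocks.

There are 12 distinct closed tours to check (reversals are equivalent).
Base-N1-N2-N3-N4-Base: 18+26+23+16+7 = 90
Base-N1-N2-N4-N3-Base: 18+26+11+16+15 = 86
Base-N1-N3-N2-N4-Base: 18+21+23+11+7 = 80
Base-N1-N3-N4-N2-Base: 18+21+16+11+8 = 74
Base-N1-N4-N2-N3-Base: 18+15+11+23+15 = 82
Base-N1-N4-N3-N2-Base: 18+15+16+23+8 = 80
Base-N2-N1-N3-N4-Base: 8+26+21+16+7 = 78
Base-N2-N1-N4-N3-Base: 8+26+15+16+15 = 80
Base-N2-N3-N1-N4-Base: 8+23+21+15+7 = 74
Base-N2-N4-N1-N3-Base: 8+11+15+21+15 = 70
Base-N3-N1-N2-N4-Base: 15+21+26+11+7 = 80
Base-N3-N2-N1-N4-Base: 15+23+26+15+7 = 86
The minimum is 70.
One optimal route: Base → N2 → N4 → N1 → N3 → Base (or its reverse).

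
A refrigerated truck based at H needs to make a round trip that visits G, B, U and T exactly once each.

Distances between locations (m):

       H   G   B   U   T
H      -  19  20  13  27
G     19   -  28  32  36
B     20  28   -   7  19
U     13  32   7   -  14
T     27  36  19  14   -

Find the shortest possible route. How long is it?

93 m — the shortest possible round trip.

H-G-B-U-T-H: 19+28+7+14+27 = 95
H-G-B-T-U-H: 19+28+19+14+13 = 93
H-G-U-B-T-H: 19+32+7+19+27 = 104
H-G-U-T-B-H: 19+32+14+19+20 = 104
H-G-T-B-U-H: 19+36+19+7+13 = 94
H-G-T-U-B-H: 19+36+14+7+20 = 96
H-B-G-U-T-H: 20+28+32+14+27 = 121
H-B-G-T-U-H: 20+28+36+14+13 = 111
H-B-U-G-T-H: 20+7+32+36+27 = 122
H-B-T-G-U-H: 20+19+36+32+13 = 120
H-U-G-B-T-H: 13+32+28+19+27 = 119
H-U-B-G-T-H: 13+7+28+36+27 = 111
The minimum is 93.
One optimal route: H → G → B → T → U → H (or its reverse).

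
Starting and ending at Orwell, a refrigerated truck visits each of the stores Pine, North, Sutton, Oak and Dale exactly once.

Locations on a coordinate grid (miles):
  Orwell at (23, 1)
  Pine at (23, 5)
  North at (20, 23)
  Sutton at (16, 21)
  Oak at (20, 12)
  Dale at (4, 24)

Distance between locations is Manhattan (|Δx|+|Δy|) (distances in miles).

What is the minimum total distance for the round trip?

Orwell-Pine-North-Sutton-Oak-Dale-Orwell: 4+21+6+13+28+42 = 114
Orwell-Pine-North-Sutton-Dale-Oak-Orwell: 4+21+6+15+28+14 = 88
Orwell-Pine-North-Oak-Sutton-Dale-Orwell: 4+21+11+13+15+42 = 106
Orwell-Pine-North-Oak-Dale-Sutton-Orwell: 4+21+11+28+15+27 = 106
Orwell-Pine-North-Dale-Sutton-Oak-Orwell: 4+21+17+15+13+14 = 84
Orwell-Pine-North-Dale-Oak-Sutton-Orwell: 4+21+17+28+13+27 = 110
Orwell-Pine-Sutton-North-Oak-Dale-Orwell: 4+23+6+11+28+42 = 114
Orwell-Pine-Sutton-North-Dale-Oak-Orwell: 4+23+6+17+28+14 = 92
Orwell-Pine-Sutton-Oak-North-Dale-Orwell: 4+23+13+11+17+42 = 110
Orwell-Pine-Sutton-Oak-Dale-North-Orwell: 4+23+13+28+17+25 = 110
Orwell-Pine-Sutton-Dale-North-Oak-Orwell: 4+23+15+17+11+14 = 84
Orwell-Pine-Sutton-Dale-Oak-North-Orwell: 4+23+15+28+11+25 = 106
Orwell-Pine-Oak-North-Sutton-Dale-Orwell: 4+10+11+6+15+42 = 88
Orwell-Pine-Oak-North-Dale-Sutton-Orwell: 4+10+11+17+15+27 = 84
… (46 more)
The minimum is 84.
One optimal route: Orwell → Pine → North → Dale → Sutton → Oak → Orwell (or its reverse).

Shortest round trip = 84 miles.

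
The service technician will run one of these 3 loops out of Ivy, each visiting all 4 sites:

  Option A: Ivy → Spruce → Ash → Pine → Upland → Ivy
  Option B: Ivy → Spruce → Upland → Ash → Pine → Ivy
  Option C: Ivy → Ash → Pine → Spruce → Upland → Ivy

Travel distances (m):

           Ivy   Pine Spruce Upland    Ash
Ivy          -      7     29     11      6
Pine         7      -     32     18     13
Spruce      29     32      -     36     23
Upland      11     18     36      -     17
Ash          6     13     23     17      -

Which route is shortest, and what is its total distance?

Option A: 29 + 23 + 13 + 18 + 11 = 94
Option B: 29 + 36 + 17 + 13 + 7 = 102
Option C: 6 + 13 + 32 + 36 + 11 = 98

Shortest is Option A, total 94 m.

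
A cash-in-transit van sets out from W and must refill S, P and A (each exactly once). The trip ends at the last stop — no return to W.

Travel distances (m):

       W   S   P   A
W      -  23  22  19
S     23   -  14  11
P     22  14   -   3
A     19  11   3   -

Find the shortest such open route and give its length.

There are 3! = 6 possible orderings.
W → S → P → A: 23+14+3 = 40
W → S → A → P: 23+11+3 = 37
W → P → S → A: 22+14+11 = 47
W → P → A → S: 22+3+11 = 36
W → A → S → P: 19+11+14 = 44
W → A → P → S: 19+3+14 = 36
The minimum is 36.
One shortest path: W → P → A → S.

36 m — the minimum one-way total.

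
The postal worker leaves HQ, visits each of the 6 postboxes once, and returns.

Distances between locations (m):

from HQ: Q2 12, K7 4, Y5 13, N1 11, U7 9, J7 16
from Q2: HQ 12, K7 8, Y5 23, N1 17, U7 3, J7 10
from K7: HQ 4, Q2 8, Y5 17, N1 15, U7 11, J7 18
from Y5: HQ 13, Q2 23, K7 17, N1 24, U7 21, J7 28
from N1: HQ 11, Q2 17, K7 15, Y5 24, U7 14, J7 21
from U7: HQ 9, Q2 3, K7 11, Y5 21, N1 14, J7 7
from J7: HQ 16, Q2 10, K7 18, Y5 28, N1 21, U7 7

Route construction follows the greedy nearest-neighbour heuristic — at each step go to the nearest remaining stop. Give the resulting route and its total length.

Total distance 80 m via the nearest-neighbour route HQ → K7 → Q2 → U7 → J7 → N1 → Y5 → HQ.

At HQ the remaining stops are K7 4, U7 9, N1 11, Q2 12, Y5 13, J7 16; go to K7.
At K7 the remaining stops are Q2 8, U7 11, N1 15, Y5 17, J7 18; go to Q2.
At Q2 the remaining stops are U7 3, J7 10, N1 17, Y5 23; go to U7.
At U7 the remaining stops are J7 7, N1 14, Y5 21; go to J7.
At J7 the remaining stops are N1 21, Y5 28; go to N1.
At N1 the remaining stops are Y5 24; go to Y5.
Return Y5→HQ: 13.
Total = 4 + 8 + 3 + 7 + 21 + 24 + 13 = 80.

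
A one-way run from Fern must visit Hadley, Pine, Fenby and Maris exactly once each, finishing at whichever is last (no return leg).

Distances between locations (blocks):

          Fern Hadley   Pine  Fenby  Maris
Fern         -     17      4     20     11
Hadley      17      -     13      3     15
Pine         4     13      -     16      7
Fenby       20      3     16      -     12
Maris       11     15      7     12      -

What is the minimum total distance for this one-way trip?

26 blocks — the minimum one-way total.

There are 4! = 24 possible orderings.
Fern→Hadley→Pine→Fenby→Maris: 17+13+16+12 = 58
Fern→Hadley→Pine→Maris→Fenby: 17+13+7+12 = 49
Fern→Hadley→Fenby→Pine→Maris: 17+3+16+7 = 43
Fern→Hadley→Fenby→Maris→Pine: 17+3+12+7 = 39
Fern→Hadley→Maris→Pine→Fenby: 17+15+7+16 = 55
Fern→Hadley→Maris→Fenby→Pine: 17+15+12+16 = 60
Fern→Pine→Hadley→Fenby→Maris: 4+13+3+12 = 32
Fern→Pine→Hadley→Maris→Fenby: 4+13+15+12 = 44
Fern→Pine→Fenby→Hadley→Maris: 4+16+3+15 = 38
Fern→Pine→Fenby→Maris→Hadley: 4+16+12+15 = 47
Fern→Pine→Maris→Hadley→Fenby: 4+7+15+3 = 29
Fern→Pine→Maris→Fenby→Hadley: 4+7+12+3 = 26
Fern→Fenby→Hadley→Pine→Maris: 20+3+13+7 = 43
Fern→Fenby→Hadley→Maris→Pine: 20+3+15+7 = 45
… (10 more)
The minimum is 26.
One shortest path: Fern → Pine → Maris → Fenby → Hadley.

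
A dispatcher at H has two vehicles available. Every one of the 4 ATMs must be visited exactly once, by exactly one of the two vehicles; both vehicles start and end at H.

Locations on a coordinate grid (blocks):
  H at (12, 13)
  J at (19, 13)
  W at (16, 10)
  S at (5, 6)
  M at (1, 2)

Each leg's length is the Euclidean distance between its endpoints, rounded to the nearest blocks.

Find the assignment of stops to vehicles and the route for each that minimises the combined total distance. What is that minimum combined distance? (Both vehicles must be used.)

There are 2^3 − 1 = 7 ways to divide the 4 stops into two non-empty groups. For each, the best each vehicle can do is its own shortest tour through its group:
  {J} + {W, S, M}: 14 + 38 = 52
  {W} + {J, S, M}: 10 + 44 = 54
  {J, W} + {S, M}: 16 + 32 = 48
  {S} + {J, W, M}: 20 + 44 = 64
  {J, S} + {W, M}: 33 + 38 = 71
  {W, S} + {J, M}: 27 + 44 = 71
  … (7 splits in total)
Best: vehicle 1 H → J → W → H = 16; vehicle 2 H → S → M → H = 32; combined 48.

48 blocks — the smallest possible combined total.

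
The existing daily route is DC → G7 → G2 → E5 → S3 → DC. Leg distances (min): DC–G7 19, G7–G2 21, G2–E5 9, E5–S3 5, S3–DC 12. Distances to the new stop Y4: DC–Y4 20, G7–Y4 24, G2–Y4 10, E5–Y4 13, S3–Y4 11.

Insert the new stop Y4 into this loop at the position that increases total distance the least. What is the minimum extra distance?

+13 min — insert Y4 between G7 and G2.

Insertion cost between consecutive stops i–j is d(i,Y4) + d(Y4,j) − d(i,j):
  between DC and G7: 20 + 24 − 19 = 25
  between G7 and G2: 24 + 10 − 21 = 13
  between G2 and E5: 10 + 13 − 9 = 14
  between E5 and S3: 13 + 11 − 5 = 19
  between S3 and DC: 11 + 20 − 12 = 19
Cheapest insertion is between G7 and G2, adding 13.
New total = 66 + 13 = 79.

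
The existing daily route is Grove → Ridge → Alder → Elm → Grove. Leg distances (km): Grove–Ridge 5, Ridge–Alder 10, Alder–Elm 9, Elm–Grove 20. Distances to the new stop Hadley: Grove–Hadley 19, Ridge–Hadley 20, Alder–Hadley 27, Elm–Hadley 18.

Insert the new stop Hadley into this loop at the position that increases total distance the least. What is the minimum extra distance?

Adding 17 km by placing Hadley on the Elm–Grove leg.

Insertion cost between consecutive stops i–j is d(i,Hadley) + d(Hadley,j) − d(i,j):
  between Grove and Ridge: 19 + 20 − 5 = 34
  between Ridge and Alder: 20 + 27 − 10 = 37
  between Alder and Elm: 27 + 18 − 9 = 36
  between Elm and Grove: 18 + 19 − 20 = 17
Cheapest insertion is between Elm and Grove, adding 17.
New total = 44 + 17 = 61.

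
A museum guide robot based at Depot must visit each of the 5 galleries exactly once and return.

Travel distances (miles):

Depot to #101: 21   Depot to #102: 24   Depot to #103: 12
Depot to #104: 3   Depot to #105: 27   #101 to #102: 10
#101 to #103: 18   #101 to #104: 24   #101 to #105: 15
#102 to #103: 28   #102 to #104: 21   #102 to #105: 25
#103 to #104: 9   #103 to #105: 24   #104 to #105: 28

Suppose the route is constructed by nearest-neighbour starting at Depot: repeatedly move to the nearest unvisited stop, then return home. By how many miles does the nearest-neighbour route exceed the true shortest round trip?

7 miles longer than the optimal tour.

From Depot: #104=3, #103=12, #101=21, #102=24, #105=27 → choose #104 (3).
From #104: #103=9, #102=21, #101=24, #105=28 → choose #103 (9).
From #103: #101=18, #105=24, #102=28 → choose #101 (18).
From #101: #102=10, #105=15 → choose #102 (10).
From #102: #105=25 → choose #105 (25).
NN route Depot → #104 → #103 → #101 → #102 → #105 → Depot costs 92.
Optimal: Depot → #102 → #101 → #105 → #103 → #104 → Depot costs 85 (by enumerating all 60 distinct tours).
Excess = 92 − 85 = 7.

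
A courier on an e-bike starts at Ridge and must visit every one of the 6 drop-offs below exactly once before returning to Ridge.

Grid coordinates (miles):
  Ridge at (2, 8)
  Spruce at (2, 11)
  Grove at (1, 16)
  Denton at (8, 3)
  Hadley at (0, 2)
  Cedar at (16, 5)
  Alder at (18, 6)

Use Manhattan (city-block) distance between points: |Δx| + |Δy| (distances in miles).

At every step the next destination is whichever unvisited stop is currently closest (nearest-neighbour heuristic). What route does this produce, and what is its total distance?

Ridge → [Spruce:3 / Hadley:8 / Grove:9 / Denton:11 / Cedar:17 / Alder:18] → Spruce (3)
Spruce → [Grove:6 / Hadley:11 / Denton:14 / Cedar:20 / Alder:21] → Grove (6)
Grove → [Hadley:15 / Denton:20 / Cedar:26 / Alder:27] → Hadley (15)
Hadley → [Denton:9 / Cedar:19 / Alder:22] → Denton (9)
Denton → [Cedar:10 / Alder:13] → Cedar (10)
Cedar → [Alder:3] → Alder (3)
Return Alder→Ridge: 18.
Total = 3 + 6 + 15 + 9 + 10 + 3 + 18 = 64.

Total distance 64 miles via the nearest-neighbour route Ridge → Spruce → Grove → Hadley → Denton → Cedar → Alder → Ridge.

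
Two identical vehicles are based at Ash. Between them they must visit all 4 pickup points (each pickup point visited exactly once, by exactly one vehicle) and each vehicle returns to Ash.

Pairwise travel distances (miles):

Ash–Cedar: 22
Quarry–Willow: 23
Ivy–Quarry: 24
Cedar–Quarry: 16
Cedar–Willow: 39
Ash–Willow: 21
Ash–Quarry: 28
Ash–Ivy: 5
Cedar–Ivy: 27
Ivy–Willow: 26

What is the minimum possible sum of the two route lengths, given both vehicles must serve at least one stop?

Minimum combined distance: 92 miles.

There are 2^3 − 1 = 7 ways to divide the 4 stops into two non-empty groups. For each, the best each vehicle can do is its own shortest tour through its group:
  {Cedar} + {Ivy, Quarry, Willow}: 44 + 73 = 117
  {Ivy} + {Cedar, Quarry, Willow}: 10 + 82 = 92
  {Cedar, Ivy} + {Quarry, Willow}: 54 + 72 = 126
  {Quarry} + {Cedar, Ivy, Willow}: 56 + 92 = 148
  {Cedar, Quarry} + {Ivy, Willow}: 66 + 52 = 118
  {Ivy, Quarry} + {Cedar, Willow}: 57 + 82 = 139
  … (7 splits in total)
Best: vehicle 1 Ash → Ivy → Ash = 10; vehicle 2 Ash → Cedar → Quarry → Willow → Ash = 82; combined 92.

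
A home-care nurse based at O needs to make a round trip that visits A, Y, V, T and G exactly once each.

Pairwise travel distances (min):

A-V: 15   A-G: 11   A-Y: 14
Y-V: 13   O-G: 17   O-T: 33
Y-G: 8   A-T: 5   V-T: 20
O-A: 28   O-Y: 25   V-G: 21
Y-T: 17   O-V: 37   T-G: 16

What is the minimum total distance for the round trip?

With 5 stops there are 5!/2 = 60 distinct round trips (a route and its reverse cost the same).
O→A→Y→V→T→G→O: 28+14+13+20+16+17 = 108
O→A→Y→V→G→T→O: 28+14+13+21+16+33 = 125
O→A→Y→T→V→G→O: 28+14+17+20+21+17 = 117
O→A→Y→T→G→V→O: 28+14+17+16+21+37 = 133
O→A→Y→G→V→T→O: 28+14+8+21+20+33 = 124
O→A→Y→G→T→V→O: 28+14+8+16+20+37 = 123
O→A→V→Y→T→G→O: 28+15+13+17+16+17 = 106
O→A→V→Y→G→T→O: 28+15+13+8+16+33 = 113
O→A→V→T→Y→G→O: 28+15+20+17+8+17 = 105
O→A→V→T→G→Y→O: 28+15+20+16+8+25 = 112
O→A→V→G→Y→T→O: 28+15+21+8+17+33 = 122
O→A→V→G→T→Y→O: 28+15+21+16+17+25 = 122
O→A→T→Y→V→G→O: 28+5+17+13+21+17 = 101
O→A→T→Y→G→V→O: 28+5+17+8+21+37 = 116
… (46 more)
O→A→T→V→Y→G→O: 28+5+20+13+8+17 = 91  ← best
The minimum is 91.
One optimal route: O → A → T → V → Y → G → O (or its reverse).

Minimum total distance: 91 min.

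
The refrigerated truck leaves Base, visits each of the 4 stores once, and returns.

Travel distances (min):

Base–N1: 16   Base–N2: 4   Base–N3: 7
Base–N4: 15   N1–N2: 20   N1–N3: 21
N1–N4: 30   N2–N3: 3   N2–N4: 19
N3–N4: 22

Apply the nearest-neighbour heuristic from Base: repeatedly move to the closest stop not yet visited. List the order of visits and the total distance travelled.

At Base the remaining stops are N2 4, N3 7, N4 15, N1 16; go to N2.
At N2 the remaining stops are N3 3, N4 19, N1 20; go to N3.
At N3 the remaining stops are N1 21, N4 22; go to N1.
At N1 the remaining stops are N4 30; go to N4.
Return N4→Base: 15.
Total = 4 + 3 + 21 + 30 + 15 = 73.

Total distance 73 min via the nearest-neighbour route Base → N2 → N3 → N1 → N4 → Base.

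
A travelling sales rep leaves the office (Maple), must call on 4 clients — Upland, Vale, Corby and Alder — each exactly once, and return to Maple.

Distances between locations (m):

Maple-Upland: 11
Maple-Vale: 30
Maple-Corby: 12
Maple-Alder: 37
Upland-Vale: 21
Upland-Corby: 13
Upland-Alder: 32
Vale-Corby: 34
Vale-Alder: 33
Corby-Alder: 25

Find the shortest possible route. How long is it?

Minimum total distance: 102 m.

With 4 stops there are 4!/2 = 12 distinct round trips (a route and its reverse cost the same).
Maple → Upland → Vale → Corby → Alder → Maple: 11+21+34+25+37 = 128
Maple → Upland → Vale → Alder → Corby → Maple: 11+21+33+25+12 = 102
Maple → Upland → Corby → Vale → Alder → Maple: 11+13+34+33+37 = 128
Maple → Upland → Corby → Alder → Vale → Maple: 11+13+25+33+30 = 112
Maple → Upland → Alder → Vale → Corby → Maple: 11+32+33+34+12 = 122
Maple → Upland → Alder → Corby → Vale → Maple: 11+32+25+34+30 = 132
Maple → Vale → Upland → Corby → Alder → Maple: 30+21+13+25+37 = 126
Maple → Vale → Upland → Alder → Corby → Maple: 30+21+32+25+12 = 120
Maple → Vale → Corby → Upland → Alder → Maple: 30+34+13+32+37 = 146
Maple → Vale → Alder → Upland → Corby → Maple: 30+33+32+13+12 = 120
Maple → Corby → Upland → Vale → Alder → Maple: 12+13+21+33+37 = 116
Maple → Corby → Vale → Upland → Alder → Maple: 12+34+21+32+37 = 136
The minimum is 102.
One optimal route: Maple → Upland → Vale → Alder → Corby → Maple (or its reverse).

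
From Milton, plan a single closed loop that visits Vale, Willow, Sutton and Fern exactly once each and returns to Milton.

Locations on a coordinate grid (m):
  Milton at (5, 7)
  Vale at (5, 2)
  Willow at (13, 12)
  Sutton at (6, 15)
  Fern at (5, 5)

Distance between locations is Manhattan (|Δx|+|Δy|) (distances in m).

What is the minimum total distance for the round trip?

There are 12 distinct closed tours to check (reversals are equivalent).
Milton - Vale - Willow - Sutton - Fern - Milton: 5+18+10+11+2 = 46
Milton - Vale - Willow - Fern - Sutton - Milton: 5+18+15+11+9 = 58
Milton - Vale - Sutton - Willow - Fern - Milton: 5+14+10+15+2 = 46
Milton - Vale - Sutton - Fern - Willow - Milton: 5+14+11+15+13 = 58
Milton - Vale - Fern - Willow - Sutton - Milton: 5+3+15+10+9 = 42
Milton - Vale - Fern - Sutton - Willow - Milton: 5+3+11+10+13 = 42
Milton - Willow - Vale - Sutton - Fern - Milton: 13+18+14+11+2 = 58
Milton - Willow - Vale - Fern - Sutton - Milton: 13+18+3+11+9 = 54
Milton - Willow - Sutton - Vale - Fern - Milton: 13+10+14+3+2 = 42
Milton - Willow - Fern - Vale - Sutton - Milton: 13+15+3+14+9 = 54
Milton - Sutton - Vale - Willow - Fern - Milton: 9+14+18+15+2 = 58
Milton - Sutton - Willow - Vale - Fern - Milton: 9+10+18+3+2 = 42
The minimum is 42.
One optimal route: Milton → Vale → Fern → Willow → Sutton → Milton (or its reverse).

Shortest round trip = 42 m.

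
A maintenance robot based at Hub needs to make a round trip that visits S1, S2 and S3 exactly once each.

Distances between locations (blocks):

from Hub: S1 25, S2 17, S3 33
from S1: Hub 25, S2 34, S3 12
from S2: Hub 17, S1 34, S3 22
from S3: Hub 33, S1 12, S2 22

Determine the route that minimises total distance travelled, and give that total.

There are 3 distinct closed tours to check (reversals are equivalent).
Hub-S1-S2-S3-Hub: 25+34+22+33 = 114
Hub-S1-S3-S2-Hub: 25+12+22+17 = 76
Hub-S2-S1-S3-Hub: 17+34+12+33 = 96
The minimum is 76.
One optimal route: Hub → S1 → S3 → S2 → Hub (or its reverse).

Shortest round trip = 76 blocks.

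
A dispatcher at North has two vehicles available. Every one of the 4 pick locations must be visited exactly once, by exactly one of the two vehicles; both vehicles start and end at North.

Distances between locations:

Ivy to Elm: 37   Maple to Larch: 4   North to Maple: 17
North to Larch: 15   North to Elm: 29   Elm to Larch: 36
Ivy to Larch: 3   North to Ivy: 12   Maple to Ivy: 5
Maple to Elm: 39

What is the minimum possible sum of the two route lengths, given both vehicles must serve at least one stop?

There are 2^3 − 1 = 7 ways to divide the 4 stops into two non-empty groups. For each, the best each vehicle can do is its own shortest tour through its group:
  {Maple} + {Ivy, Elm, Larch}: 34 + 80 = 114
  {Ivy} + {Maple, Elm, Larch}: 24 + 86 = 110
  {Maple, Ivy} + {Elm, Larch}: 34 + 80 = 114
  {Elm} + {Maple, Ivy, Larch}: 58 + 36 = 94
  {Maple, Elm} + {Ivy, Larch}: 85 + 30 = 115
  {Ivy, Elm} + {Maple, Larch}: 78 + 36 = 114
  … (7 splits in total)
Best: vehicle 1 North → Elm → North = 58; vehicle 2 North → Maple → Larch → Ivy → North = 36; combined 94.

Minimum combined distance: 94.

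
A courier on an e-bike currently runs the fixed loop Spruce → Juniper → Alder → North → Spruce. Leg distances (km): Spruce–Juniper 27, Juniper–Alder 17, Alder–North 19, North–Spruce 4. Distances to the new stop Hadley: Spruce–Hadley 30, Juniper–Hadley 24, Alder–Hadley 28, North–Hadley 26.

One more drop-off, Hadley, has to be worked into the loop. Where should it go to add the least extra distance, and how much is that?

Insertion cost between consecutive stops i–j is d(i,Hadley) + d(Hadley,j) − d(i,j):
  between Spruce and Juniper: 30 + 24 − 27 = 27
  between Juniper and Alder: 24 + 28 − 17 = 35
  between Alder and North: 28 + 26 − 19 = 35
  between North and Spruce: 26 + 30 − 4 = 52
Cheapest insertion is between Spruce and Juniper, adding 27.
New total = 67 + 27 = 94.

Minimum extra distance: 27 km, inserting Hadley between Spruce and Juniper.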